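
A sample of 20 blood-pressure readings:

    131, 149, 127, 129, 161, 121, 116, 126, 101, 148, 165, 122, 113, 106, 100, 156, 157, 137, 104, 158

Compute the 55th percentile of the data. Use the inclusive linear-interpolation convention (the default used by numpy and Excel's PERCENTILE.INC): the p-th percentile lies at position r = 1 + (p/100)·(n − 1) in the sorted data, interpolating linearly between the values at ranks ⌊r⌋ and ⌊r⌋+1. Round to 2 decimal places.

Sorted: 100, 101, 104, 106, 113, 116, 121, 122, 126, 127, 129, 131, 137, 148, 149, 156, 157, 158, 161, 165.
n = 20.
r = 1 + (55/100)·(20 − 1) = 1 + 10.45 = 11.45.
Rank 11 is 129 and rank 12 is 131.
Interpolate: 129 + 0.45·(131 − 129) = 129 + 0.45·2 = 129.9.

129.90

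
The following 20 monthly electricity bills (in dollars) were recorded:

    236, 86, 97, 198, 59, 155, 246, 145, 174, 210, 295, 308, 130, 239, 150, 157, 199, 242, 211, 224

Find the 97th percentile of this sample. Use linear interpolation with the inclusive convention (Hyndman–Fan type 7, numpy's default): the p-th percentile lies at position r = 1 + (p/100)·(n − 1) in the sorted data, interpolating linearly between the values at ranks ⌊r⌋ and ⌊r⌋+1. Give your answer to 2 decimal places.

Sorted: 59, 86, 97, 130, 145, 150, 155, 157, 174, 198, 199, 210, 211, 224, 236, 239, 242, 246, 295, 308.
n = 20.
r = 1 + (97/100)·(20 − 1) = 1 + 18.43 = 19.43.
Rank 19 is 295 and rank 20 is 308.
Interpolate: 295 + 0.43·(308 − 295) = 295 + 0.43·13 = 300.59.

300.59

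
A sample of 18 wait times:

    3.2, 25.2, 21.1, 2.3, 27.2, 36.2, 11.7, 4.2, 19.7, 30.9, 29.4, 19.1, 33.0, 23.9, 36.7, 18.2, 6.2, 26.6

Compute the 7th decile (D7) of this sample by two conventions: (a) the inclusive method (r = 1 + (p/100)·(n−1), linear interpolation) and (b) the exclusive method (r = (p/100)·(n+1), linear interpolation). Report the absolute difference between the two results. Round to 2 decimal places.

0.72

Sorted: 2.3, 3.2, 4.2, 6.2, 11.7, 18.2, 19.1, 19.7, 21.1, 23.9, 25.2, 26.6, 27.2, 29.4, 30.9, 33.0, 36.2, 36.7.
n = 18.
(a) r = 12.9; between ranks 12 (26.6) and 13 (27.2): 27.14.
(b) r = 13.3; between ranks 13 (27.2) and 14 (29.4): 27.86.
|27.14 − 27.86| = 0.72.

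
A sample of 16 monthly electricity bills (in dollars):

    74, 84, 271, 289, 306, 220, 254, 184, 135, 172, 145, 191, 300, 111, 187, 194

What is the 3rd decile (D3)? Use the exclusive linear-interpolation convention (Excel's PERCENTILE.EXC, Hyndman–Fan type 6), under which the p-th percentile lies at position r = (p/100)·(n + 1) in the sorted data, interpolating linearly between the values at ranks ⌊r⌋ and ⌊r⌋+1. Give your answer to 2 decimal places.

Sorted: 74, 84, 111, 135, 145, 172, 184, 187, 191, 194, 220, 254, 271, 289, 300, 306.
n = 16.
r = (30/100)·(16 + 1) = 5.1.
Rank 5 is 145 and rank 6 is 172.
Interpolate: 145 + 0.1·(172 − 145) = 145 + 0.1·27 = 147.7.

147.70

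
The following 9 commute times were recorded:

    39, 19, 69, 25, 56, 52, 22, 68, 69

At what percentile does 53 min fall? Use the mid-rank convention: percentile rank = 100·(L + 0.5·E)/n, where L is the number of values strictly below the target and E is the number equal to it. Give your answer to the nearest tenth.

55.6

Sorted: 19, 22, 25, 39, 52, 56, 68, 69, 69.
Count below 53: L = 5; count equal: E = 0; n = 9.
Percentile rank = 100·(5 + 0.5·0)/9 = 100·5/9 = 55.56.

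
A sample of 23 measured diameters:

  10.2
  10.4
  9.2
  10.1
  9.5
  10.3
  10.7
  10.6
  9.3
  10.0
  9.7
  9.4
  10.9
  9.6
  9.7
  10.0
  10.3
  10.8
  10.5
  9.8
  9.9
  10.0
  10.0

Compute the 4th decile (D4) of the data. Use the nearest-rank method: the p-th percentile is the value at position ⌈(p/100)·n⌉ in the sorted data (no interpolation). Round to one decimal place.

10.0

Sorted: 9.2, 9.3, 9.4, 9.5, 9.6, 9.7, 9.7, 9.8, 9.9, 10.0, 10.0, 10.0, 10.0, 10.1, 10.2, 10.3, 10.3, 10.4, 10.5, 10.6, 10.7, 10.8, 10.9.
n = 23.
Position = ⌈40/100 · 23⌉ = ⌈9.2⌉ = 10.
The value at rank 10 is 10.0.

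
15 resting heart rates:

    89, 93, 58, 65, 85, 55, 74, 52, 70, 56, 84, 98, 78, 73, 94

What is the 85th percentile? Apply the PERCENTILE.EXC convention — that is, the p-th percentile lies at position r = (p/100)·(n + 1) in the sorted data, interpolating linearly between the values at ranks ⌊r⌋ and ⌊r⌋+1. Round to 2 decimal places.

93.60

Sorted: 52, 55, 56, 58, 65, 70, 73, 74, 78, 84, 85, 89, 93, 94, 98.
n = 15.
r = (85/100)·(15 + 1) = 13.6.
Rank 13 is 93 and rank 14 is 94.
Interpolate: 93 + 0.6·(94 − 93) = 93 + 0.6·1 = 93.6.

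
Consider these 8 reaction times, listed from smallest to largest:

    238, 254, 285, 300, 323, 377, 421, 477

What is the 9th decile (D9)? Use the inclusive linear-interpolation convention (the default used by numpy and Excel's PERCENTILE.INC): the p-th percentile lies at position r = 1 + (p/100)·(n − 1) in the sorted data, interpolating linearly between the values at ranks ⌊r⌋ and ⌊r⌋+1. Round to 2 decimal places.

437.80

n = 8.
r = 1 + (90/100)·(8 − 1) = 1 + 6.3 = 7.3.
Rank 7 is 421 and rank 8 is 477.
Interpolate: 421 + 0.3·(477 − 421) = 421 + 0.3·56 = 437.8.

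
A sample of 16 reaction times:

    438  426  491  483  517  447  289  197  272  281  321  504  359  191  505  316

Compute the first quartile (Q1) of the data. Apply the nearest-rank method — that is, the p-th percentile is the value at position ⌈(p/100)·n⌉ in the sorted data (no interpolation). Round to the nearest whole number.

281

Sorted: 191, 197, 272, 281, 289, 316, 321, 359, 426, 438, 447, 483, 491, 504, 505, 517.
n = 16.
Position = ⌈25/100 · 16⌉ = ⌈4⌉ = 4.
The value at rank 4 is 281.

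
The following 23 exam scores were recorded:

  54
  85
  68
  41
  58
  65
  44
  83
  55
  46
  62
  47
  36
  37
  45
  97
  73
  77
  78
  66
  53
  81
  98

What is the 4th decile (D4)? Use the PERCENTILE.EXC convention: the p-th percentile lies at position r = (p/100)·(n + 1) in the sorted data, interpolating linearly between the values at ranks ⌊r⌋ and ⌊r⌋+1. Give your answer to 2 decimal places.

Sorted: 36, 37, 41, 44, 45, 46, 47, 53, 54, 55, 58, 62, 65, 66, 68, 73, 77, 78, 81, 83, 85, 97, 98.
n = 23.
r = (40/100)·(23 + 1) = 9.6.
Rank 9 is 54 and rank 10 is 55.
Interpolate: 54 + 0.6·(55 − 54) = 54 + 0.6·1 = 54.6.

54.60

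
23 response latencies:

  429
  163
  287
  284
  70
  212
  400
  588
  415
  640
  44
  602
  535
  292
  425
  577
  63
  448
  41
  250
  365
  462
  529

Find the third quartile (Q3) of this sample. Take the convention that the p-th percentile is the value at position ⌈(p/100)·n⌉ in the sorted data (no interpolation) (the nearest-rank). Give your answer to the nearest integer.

Sorted: 41, 44, 63, 70, 163, 212, 250, 284, 287, 292, 365, 400, 415, 425, 429, 448, 462, 529, 535, 577, 588, 602, 640.
n = 23.
Position = ⌈75/100 · 23⌉ = ⌈17.25⌉ = 18.
The value at rank 18 is 529.

529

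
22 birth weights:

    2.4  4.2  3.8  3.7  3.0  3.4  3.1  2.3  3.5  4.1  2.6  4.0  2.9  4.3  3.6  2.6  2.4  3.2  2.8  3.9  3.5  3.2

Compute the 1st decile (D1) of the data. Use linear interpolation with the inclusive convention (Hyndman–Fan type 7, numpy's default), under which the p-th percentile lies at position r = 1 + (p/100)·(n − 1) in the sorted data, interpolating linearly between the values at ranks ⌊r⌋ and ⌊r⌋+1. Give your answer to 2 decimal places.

2.42

Sorted: 2.3, 2.4, 2.4, 2.6, 2.6, 2.8, 2.9, 3.0, 3.1, 3.2, 3.2, 3.4, 3.5, 3.5, 3.6, 3.7, 3.8, 3.9, 4.0, 4.1, 4.2, 4.3.
n = 22.
r = 1 + (10/100)·(22 − 1) = 1 + 2.1 = 3.1.
Rank 3 is 2.4 and rank 4 is 2.6.
Interpolate: 2.4 + 0.1·(2.6 − 2.4) = 2.4 + 0.1·0.2 = 2.42.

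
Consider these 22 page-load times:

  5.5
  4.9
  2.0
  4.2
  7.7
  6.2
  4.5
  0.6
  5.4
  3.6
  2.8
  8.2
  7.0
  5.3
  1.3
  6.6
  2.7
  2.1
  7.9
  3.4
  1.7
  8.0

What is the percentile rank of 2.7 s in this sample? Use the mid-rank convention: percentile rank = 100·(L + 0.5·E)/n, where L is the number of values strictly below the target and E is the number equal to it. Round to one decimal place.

25.0

Sorted: 0.6, 1.3, 1.7, 2.0, 2.1, 2.7, 2.8, 3.4, 3.6, 4.2, 4.5, 4.9, 5.3, 5.4, 5.5, 6.2, 6.6, 7.0, 7.7, 7.9, 8.0, 8.2.
Count below 2.7: L = 5; count equal: E = 1; n = 22.
Percentile rank = 100·(5 + 0.5·1)/22 = 100·5.5/22 = 25.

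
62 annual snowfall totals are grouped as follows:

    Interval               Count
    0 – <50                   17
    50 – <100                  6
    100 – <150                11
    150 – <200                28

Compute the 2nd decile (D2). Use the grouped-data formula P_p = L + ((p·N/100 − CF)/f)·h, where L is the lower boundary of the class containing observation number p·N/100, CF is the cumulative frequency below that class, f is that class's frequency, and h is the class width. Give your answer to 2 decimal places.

36.47

N = 62; target position k = 20/100 · 62 = 12.4.
Cumulative frequencies: 17, 23, 34, 62.
Observation 12.4 falls in the class 0 – <50.
L = 0, CF = 0, f = 17, h = 50.
P20 = 0 + ((12.4 − 0)/17)·50 = 0 + 36.4706 = 36.4706.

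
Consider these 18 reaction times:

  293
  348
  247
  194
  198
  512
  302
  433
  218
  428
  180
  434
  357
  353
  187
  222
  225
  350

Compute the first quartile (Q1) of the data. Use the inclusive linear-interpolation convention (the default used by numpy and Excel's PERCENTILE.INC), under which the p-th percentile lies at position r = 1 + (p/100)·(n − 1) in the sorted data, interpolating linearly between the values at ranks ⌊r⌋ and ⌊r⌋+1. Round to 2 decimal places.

219.00

Sorted: 180, 187, 194, 198, 218, 222, 225, 247, 293, 302, 348, 350, 353, 357, 428, 433, 434, 512.
n = 18.
r = 1 + (25/100)·(18 − 1) = 1 + 4.25 = 5.25.
Rank 5 is 218 and rank 6 is 222.
Interpolate: 218 + 0.25·(222 − 218) = 218 + 0.25·4 = 219.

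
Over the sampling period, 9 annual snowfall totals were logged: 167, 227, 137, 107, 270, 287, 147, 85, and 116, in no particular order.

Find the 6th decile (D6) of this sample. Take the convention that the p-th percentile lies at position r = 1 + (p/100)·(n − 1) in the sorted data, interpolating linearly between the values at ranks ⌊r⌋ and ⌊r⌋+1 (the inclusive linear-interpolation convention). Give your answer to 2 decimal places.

Sorted: 85, 107, 116, 137, 147, 167, 227, 270, 287.
n = 9.
r = 1 + (60/100)·(9 − 1) = 1 + 4.8 = 5.8.
Rank 5 is 147 and rank 6 is 167.
Interpolate: 147 + 0.8·(167 − 147) = 147 + 0.8·20 = 163.

163.00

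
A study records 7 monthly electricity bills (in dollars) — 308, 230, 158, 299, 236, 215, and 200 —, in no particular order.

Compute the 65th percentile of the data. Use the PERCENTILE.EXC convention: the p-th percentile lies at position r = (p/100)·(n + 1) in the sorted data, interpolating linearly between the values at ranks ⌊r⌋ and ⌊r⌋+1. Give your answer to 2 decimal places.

Sorted: 158, 200, 215, 230, 236, 299, 308.
n = 7.
r = (65/100)·(7 + 1) = 5.2.
Rank 5 is 236 and rank 6 is 299.
Interpolate: 236 + 0.2·(299 − 236) = 236 + 0.2·63 = 248.6.

248.60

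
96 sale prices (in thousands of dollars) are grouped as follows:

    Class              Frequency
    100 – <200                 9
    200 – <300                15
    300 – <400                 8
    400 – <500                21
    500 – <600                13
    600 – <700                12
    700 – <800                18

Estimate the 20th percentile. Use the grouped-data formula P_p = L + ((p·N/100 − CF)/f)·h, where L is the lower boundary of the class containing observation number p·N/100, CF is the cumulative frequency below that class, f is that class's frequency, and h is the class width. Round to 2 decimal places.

N = 96; target position k = 20/100 · 96 = 19.2.
Cumulative frequencies: 9, 24, 32, 53, 66, 78, 96.
Observation 19.2 falls in the class 200 – <300.
L = 200, CF = 9, f = 15, h = 100.
P20 = 200 + ((19.2 − 9)/15)·100 = 200 + 68 = 268.

268.00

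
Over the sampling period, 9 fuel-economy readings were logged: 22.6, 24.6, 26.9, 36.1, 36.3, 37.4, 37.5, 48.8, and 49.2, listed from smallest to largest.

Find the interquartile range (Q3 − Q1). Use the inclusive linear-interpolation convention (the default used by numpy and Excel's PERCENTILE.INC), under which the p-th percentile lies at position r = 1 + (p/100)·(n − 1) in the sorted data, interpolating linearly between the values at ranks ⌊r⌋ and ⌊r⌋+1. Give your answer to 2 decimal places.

n = 9.
P25: r = 3 (integer) → 26.9.
P75: r = 7 (integer) → 37.5.
Difference: 37.5 − 26.9 = 10.6.

10.60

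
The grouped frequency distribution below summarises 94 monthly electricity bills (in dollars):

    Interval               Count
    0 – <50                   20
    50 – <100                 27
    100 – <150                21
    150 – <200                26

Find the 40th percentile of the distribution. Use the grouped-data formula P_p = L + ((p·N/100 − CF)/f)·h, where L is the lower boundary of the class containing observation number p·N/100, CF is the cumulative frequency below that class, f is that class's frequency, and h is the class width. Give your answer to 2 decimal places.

N = 94; target position k = 40/100 · 94 = 37.6.
Cumulative frequencies: 20, 47, 68, 94.
Observation 37.6 falls in the class 50 – <100.
L = 50, CF = 20, f = 27, h = 50.
P40 = 50 + ((37.6 − 20)/27)·50 = 50 + 32.5926 = 82.5926.

82.59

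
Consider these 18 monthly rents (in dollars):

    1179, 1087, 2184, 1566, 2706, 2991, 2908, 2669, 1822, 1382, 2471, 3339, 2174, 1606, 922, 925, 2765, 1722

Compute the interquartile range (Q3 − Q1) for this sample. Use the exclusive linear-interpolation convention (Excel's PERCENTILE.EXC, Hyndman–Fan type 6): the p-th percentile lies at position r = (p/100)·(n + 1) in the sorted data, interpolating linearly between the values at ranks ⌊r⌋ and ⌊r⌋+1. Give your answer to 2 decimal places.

Sorted: 922, 925, 1087, 1179, 1382, 1566, 1606, 1722, 1822, 2174, 2184, 2471, 2669, 2706, 2765, 2908, 2991, 3339.
n = 18.
P25: r = 4.75; ranks 4–5 are 1179, 1382; interpolating gives 1331.25.
P75: r = 14.25; ranks 14–15 are 2706, 2765; interpolating gives 2720.75.
Difference: 2720.75 − 1331.25 = 1389.5.

1389.50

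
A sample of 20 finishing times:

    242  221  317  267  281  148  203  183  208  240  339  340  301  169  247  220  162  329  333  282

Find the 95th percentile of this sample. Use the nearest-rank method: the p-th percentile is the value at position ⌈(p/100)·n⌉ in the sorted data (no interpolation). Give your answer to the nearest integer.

339

Sorted: 148, 162, 169, 183, 203, 208, 220, 221, 240, 242, 247, 267, 281, 282, 301, 317, 329, 333, 339, 340.
n = 20.
Position = ⌈95/100 · 20⌉ = ⌈19⌉ = 19.
The value at rank 19 is 339.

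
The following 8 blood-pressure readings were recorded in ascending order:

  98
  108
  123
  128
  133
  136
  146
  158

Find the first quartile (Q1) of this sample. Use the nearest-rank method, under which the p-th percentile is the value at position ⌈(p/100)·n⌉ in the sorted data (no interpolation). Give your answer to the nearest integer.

108

n = 8.
Position = ⌈25/100 · 8⌉ = ⌈2⌉ = 2.
The value at rank 2 is 108.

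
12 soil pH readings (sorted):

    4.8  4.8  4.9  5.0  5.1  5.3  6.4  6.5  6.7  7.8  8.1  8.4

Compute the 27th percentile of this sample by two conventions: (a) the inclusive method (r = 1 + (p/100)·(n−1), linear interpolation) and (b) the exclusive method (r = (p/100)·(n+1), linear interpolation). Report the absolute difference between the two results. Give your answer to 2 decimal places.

n = 12.
(a) r = 3.97; between ranks 3 (4.9) and 4 (5.0): 4.997.
(b) r = 3.51; between ranks 3 (4.9) and 4 (5.0): 4.951.
|4.997 − 4.951| = 0.046.

0.05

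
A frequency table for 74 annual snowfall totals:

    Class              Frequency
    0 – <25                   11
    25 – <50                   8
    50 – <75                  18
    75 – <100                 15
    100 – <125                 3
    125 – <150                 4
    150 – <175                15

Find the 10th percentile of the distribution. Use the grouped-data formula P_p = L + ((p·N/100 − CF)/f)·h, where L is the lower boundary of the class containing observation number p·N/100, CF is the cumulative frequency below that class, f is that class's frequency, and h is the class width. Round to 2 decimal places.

N = 74; target position k = 10/100 · 74 = 7.4.
Cumulative frequencies: 11, 19, 37, 52, 55, 59, 74.
Observation 7.4 falls in the class 0 – <25.
L = 0, CF = 0, f = 11, h = 25.
P10 = 0 + ((7.4 − 0)/11)·25 = 0 + 16.8182 = 16.8182.

16.82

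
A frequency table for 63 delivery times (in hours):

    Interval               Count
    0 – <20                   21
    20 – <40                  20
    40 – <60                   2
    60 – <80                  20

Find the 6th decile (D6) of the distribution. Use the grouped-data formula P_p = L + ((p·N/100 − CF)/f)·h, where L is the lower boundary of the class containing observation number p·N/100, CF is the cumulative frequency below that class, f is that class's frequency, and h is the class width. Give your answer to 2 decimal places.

36.80

N = 63; target position k = 60/100 · 63 = 37.8.
Cumulative frequencies: 21, 41, 43, 63.
Observation 37.8 falls in the class 20 – <40.
L = 20, CF = 21, f = 20, h = 20.
P60 = 20 + ((37.8 − 21)/20)·20 = 20 + 16.8 = 36.8.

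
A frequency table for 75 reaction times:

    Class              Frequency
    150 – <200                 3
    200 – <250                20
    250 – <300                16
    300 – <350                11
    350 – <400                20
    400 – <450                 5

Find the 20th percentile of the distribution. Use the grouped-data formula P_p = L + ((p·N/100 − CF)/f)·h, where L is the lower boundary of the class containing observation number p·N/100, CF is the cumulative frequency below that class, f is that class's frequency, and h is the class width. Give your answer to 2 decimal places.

N = 75; target position k = 20/100 · 75 = 15.
Cumulative frequencies: 3, 23, 39, 50, 70, 75.
Observation 15 falls in the class 200 – <250.
L = 200, CF = 3, f = 20, h = 50.
P20 = 200 + ((15 − 3)/20)·50 = 200 + 30 = 230.

230.00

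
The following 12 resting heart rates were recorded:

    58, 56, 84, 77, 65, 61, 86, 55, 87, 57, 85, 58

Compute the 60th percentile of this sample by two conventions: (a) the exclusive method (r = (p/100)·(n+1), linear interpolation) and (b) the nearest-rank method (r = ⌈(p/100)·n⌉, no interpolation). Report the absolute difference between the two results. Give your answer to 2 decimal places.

2.40

Sorted: 55, 56, 57, 58, 58, 61, 65, 77, 84, 85, 86, 87.
n = 12.
(a) r = 7.8; between ranks 7 (65) and 8 (77): 74.6.
(b) the nearest-rank method: rank 8 → 77.
|74.6 − 77| = 2.4.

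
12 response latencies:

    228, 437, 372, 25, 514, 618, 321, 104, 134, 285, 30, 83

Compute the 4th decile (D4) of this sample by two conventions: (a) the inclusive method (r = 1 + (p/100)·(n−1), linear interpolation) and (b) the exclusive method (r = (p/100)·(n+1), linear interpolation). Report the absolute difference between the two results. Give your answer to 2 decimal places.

Sorted: 25, 30, 83, 104, 134, 228, 285, 321, 372, 437, 514, 618.
n = 12.
(a) r = 5.4; between ranks 5 (134) and 6 (228): 171.6.
(b) r = 5.2; between ranks 5 (134) and 6 (228): 152.8.
|171.6 − 152.8| = 18.8.

18.80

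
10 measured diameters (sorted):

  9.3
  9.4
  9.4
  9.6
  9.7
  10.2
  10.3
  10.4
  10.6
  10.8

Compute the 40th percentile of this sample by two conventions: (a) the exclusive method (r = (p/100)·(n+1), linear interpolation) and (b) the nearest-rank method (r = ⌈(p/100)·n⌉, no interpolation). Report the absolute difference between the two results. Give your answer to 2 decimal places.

n = 10.
(a) r = 4.4; between ranks 4 (9.6) and 5 (9.7): 9.64.
(b) the nearest-rank method: rank 4 → 9.6.
|9.64 − 9.6| = 0.04.

0.04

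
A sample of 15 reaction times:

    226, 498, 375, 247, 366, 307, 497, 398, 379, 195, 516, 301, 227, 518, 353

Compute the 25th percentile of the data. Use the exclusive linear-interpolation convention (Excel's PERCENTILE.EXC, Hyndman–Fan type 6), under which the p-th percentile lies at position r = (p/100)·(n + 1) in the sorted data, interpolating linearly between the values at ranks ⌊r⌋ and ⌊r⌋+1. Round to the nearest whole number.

247

Sorted: 195, 226, 227, 247, 301, 307, 353, 366, 375, 379, 398, 497, 498, 516, 518.
n = 15.
r = (25/100)·(15 + 1) = 4.
r is an integer, so P25 is the value at rank 4: 247.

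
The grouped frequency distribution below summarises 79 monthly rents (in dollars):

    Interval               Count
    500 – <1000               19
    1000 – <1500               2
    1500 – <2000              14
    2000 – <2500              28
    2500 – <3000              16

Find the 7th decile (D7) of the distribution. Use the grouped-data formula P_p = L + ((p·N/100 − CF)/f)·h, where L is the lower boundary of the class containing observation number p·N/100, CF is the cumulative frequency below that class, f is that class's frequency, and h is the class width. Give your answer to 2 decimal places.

N = 79; target position k = 70/100 · 79 = 55.3.
Cumulative frequencies: 19, 21, 35, 63, 79.
Observation 55.3 falls in the class 2000 – <2500.
L = 2000, CF = 35, f = 28, h = 500.
P70 = 2000 + ((55.3 − 35)/28)·500 = 2000 + 362.5 = 2362.5.

2362.50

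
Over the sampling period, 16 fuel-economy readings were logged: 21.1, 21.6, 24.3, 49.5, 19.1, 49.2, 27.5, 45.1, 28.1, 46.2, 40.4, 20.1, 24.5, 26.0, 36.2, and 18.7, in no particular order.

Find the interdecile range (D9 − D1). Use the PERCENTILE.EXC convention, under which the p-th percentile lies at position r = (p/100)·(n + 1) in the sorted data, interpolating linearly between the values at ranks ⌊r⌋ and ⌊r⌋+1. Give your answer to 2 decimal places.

30.31

Sorted: 18.7, 19.1, 20.1, 21.1, 21.6, 24.3, 24.5, 26.0, 27.5, 28.1, 36.2, 40.4, 45.1, 46.2, 49.2, 49.5.
n = 16.
P10: r = 1.7; ranks 1–2 are 18.7, 19.1; interpolating gives 18.98.
P90: r = 15.3; ranks 15–16 are 49.2, 49.5; interpolating gives 49.29.
Difference: 49.29 − 18.98 = 30.31.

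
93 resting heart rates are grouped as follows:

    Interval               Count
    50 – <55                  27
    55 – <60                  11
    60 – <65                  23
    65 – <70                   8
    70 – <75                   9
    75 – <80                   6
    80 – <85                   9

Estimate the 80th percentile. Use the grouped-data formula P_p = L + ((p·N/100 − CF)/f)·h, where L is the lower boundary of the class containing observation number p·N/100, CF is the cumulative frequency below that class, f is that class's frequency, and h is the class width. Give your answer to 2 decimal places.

N = 93; target position k = 80/100 · 93 = 74.4.
Cumulative frequencies: 27, 38, 61, 69, 78, 84, 93.
Observation 74.4 falls in the class 70 – <75.
L = 70, CF = 69, f = 9, h = 5.
P80 = 70 + ((74.4 − 69)/9)·5 = 70 + 3 = 73.

73.00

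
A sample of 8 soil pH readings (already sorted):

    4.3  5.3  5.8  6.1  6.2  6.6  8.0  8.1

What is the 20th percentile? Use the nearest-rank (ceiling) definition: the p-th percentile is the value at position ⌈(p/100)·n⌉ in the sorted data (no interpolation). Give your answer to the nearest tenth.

5.3

n = 8.
Position = ⌈20/100 · 8⌉ = ⌈1.6⌉ = 2.
The value at rank 2 is 5.3.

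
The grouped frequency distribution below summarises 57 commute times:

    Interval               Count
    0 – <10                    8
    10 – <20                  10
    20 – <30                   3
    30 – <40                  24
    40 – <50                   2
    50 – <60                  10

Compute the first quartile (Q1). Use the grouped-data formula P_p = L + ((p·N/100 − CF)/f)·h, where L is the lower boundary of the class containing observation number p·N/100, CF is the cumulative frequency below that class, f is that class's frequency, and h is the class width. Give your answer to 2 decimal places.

N = 57; target position k = 25/100 · 57 = 14.25.
Cumulative frequencies: 8, 18, 21, 45, 47, 57.
Observation 14.25 falls in the class 10 – <20.
L = 10, CF = 8, f = 10, h = 10.
P25 = 10 + ((14.25 − 8)/10)·10 = 10 + 6.25 = 16.25.

16.25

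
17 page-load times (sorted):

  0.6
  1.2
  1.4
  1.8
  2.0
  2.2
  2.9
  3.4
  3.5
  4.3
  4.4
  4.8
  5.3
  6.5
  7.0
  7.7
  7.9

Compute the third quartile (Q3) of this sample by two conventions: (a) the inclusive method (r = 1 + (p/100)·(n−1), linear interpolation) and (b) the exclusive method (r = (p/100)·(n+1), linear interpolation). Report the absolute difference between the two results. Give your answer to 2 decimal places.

n = 17.
(a) r = 13 → value at rank 13 = 5.3.
(b) r = 13.5; between ranks 13 (5.3) and 14 (6.5): 5.9.
|5.3 − 5.9| = 0.6.

0.60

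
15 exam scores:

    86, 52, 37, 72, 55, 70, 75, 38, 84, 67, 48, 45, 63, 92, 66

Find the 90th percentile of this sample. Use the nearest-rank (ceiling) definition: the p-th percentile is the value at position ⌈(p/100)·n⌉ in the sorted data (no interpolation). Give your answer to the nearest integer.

Sorted: 37, 38, 45, 48, 52, 55, 63, 66, 67, 70, 72, 75, 84, 86, 92.
n = 15.
Position = ⌈90/100 · 15⌉ = ⌈13.5⌉ = 14.
The value at rank 14 is 86.

86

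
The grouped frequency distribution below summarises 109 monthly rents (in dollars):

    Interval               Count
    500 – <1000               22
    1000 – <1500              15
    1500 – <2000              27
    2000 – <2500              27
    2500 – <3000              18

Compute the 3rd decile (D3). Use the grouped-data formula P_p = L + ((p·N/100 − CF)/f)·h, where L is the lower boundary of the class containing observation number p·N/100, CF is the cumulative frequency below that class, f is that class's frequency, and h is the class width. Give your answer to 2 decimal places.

1356.67

N = 109; target position k = 30/100 · 109 = 32.7.
Cumulative frequencies: 22, 37, 64, 91, 109.
Observation 32.7 falls in the class 1000 – <1500.
L = 1000, CF = 22, f = 15, h = 500.
P30 = 1000 + ((32.7 − 22)/15)·500 = 1000 + 356.667 = 1356.67.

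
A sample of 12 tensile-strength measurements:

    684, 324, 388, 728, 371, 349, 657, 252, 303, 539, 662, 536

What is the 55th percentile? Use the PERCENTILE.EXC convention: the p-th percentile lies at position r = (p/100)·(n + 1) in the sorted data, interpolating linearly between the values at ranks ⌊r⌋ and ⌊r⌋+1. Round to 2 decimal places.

536.45

Sorted: 252, 303, 324, 349, 371, 388, 536, 539, 657, 662, 684, 728.
n = 12.
r = (55/100)·(12 + 1) = 7.15.
Rank 7 is 536 and rank 8 is 539.
Interpolate: 536 + 0.15·(539 − 536) = 536 + 0.15·3 = 536.45.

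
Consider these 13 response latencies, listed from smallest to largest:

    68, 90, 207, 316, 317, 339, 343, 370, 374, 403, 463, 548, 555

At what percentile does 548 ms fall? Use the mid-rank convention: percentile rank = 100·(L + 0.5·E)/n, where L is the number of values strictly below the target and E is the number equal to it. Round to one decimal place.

88.5

Count below 548: L = 11; count equal: E = 1; n = 13.
Percentile rank = 100·(11 + 0.5·1)/13 = 100·11.5/13 = 88.46.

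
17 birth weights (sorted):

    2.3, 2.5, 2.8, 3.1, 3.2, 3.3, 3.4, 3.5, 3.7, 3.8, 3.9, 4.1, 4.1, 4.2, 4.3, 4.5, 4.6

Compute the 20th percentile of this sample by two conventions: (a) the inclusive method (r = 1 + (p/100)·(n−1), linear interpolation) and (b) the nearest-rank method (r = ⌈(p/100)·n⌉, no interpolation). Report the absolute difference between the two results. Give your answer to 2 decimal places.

0.02

n = 17.
(a) r = 4.2; between ranks 4 (3.1) and 5 (3.2): 3.12.
(b) the nearest-rank method: rank 4 → 3.1.
|3.12 − 3.1| = 0.02.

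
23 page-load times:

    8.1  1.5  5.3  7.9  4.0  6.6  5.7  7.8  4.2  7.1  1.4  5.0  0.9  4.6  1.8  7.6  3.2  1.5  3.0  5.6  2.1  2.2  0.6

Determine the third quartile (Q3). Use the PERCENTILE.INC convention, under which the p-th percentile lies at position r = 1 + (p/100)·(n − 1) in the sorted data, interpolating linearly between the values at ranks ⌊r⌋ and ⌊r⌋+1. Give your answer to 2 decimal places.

Sorted: 0.6, 0.9, 1.4, 1.5, 1.5, 1.8, 2.1, 2.2, 3.0, 3.2, 4.0, 4.2, 4.6, 5.0, 5.3, 5.6, 5.7, 6.6, 7.1, 7.6, 7.8, 7.9, 8.1.
n = 23.
r = 1 + (75/100)·(23 − 1) = 1 + 16.5 = 17.5.
Rank 17 is 5.7 and rank 18 is 6.6.
Interpolate: 5.7 + 0.5·(6.6 − 5.7) = 5.7 + 0.5·0.9 = 6.15.

6.15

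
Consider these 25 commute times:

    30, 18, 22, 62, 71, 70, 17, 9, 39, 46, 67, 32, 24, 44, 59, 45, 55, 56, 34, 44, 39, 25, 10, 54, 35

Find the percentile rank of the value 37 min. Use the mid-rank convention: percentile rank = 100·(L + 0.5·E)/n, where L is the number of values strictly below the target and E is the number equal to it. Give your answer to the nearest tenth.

Sorted: 9, 10, 17, 18, 22, 24, 25, 30, 32, 34, 35, 39, 39, 44, 44, 45, 46, 54, 55, 56, 59, 62, 67, 70, 71.
Count below 37: L = 11; count equal: E = 0; n = 25.
Percentile rank = 100·(11 + 0.5·0)/25 = 100·11/25 = 44.

44.0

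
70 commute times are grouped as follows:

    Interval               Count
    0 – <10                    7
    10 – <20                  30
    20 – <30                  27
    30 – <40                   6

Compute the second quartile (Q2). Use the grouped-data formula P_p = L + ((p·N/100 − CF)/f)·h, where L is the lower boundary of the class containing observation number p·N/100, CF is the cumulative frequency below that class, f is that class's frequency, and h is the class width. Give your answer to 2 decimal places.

N = 70; target position k = 50/100 · 70 = 35.
Cumulative frequencies: 7, 37, 64, 70.
Observation 35 falls in the class 10 – <20.
L = 10, CF = 7, f = 30, h = 10.
P50 = 10 + ((35 − 7)/30)·10 = 10 + 9.33333 = 19.3333.

19.33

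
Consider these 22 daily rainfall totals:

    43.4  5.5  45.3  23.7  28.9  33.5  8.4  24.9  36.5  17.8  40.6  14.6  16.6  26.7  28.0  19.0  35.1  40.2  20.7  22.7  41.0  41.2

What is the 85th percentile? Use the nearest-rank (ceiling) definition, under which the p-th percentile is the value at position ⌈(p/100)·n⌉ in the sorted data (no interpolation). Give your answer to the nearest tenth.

41.0

Sorted: 5.5, 8.4, 14.6, 16.6, 17.8, 19.0, 20.7, 22.7, 23.7, 24.9, 26.7, 28.0, 28.9, 33.5, 35.1, 36.5, 40.2, 40.6, 41.0, 41.2, 43.4, 45.3.
n = 22.
Position = ⌈85/100 · 22⌉ = ⌈18.7⌉ = 19.
The value at rank 19 is 41.0.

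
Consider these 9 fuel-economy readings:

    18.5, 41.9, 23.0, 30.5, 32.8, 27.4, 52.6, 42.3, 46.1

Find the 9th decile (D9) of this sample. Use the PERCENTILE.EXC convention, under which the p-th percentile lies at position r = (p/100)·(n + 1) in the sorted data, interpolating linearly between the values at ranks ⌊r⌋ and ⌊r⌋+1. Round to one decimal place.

Sorted: 18.5, 23.0, 27.4, 30.5, 32.8, 41.9, 42.3, 46.1, 52.6.
n = 9.
r = (90/100)·(9 + 1) = 9.
r is an integer, so P90 is the value at rank 9: 52.6.

52.6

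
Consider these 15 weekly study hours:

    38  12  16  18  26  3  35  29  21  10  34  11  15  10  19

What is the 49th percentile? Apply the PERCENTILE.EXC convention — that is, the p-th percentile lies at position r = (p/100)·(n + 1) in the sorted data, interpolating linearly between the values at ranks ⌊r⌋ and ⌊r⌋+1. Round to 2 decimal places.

17.68

Sorted: 3, 10, 10, 11, 12, 15, 16, 18, 19, 21, 26, 29, 34, 35, 38.
n = 15.
r = (49/100)·(15 + 1) = 7.84.
Rank 7 is 16 and rank 8 is 18.
Interpolate: 16 + 0.84·(18 − 16) = 16 + 0.84·2 = 17.68.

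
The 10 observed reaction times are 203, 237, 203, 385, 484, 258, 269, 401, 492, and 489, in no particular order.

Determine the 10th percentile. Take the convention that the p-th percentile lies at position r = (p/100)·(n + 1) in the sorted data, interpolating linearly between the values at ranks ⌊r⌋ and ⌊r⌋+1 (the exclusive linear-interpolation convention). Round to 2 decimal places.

Sorted: 203, 203, 237, 258, 269, 385, 401, 484, 489, 492.
n = 10.
r = (10/100)·(10 + 1) = 1.1.
Rank 1 is 203 and rank 2 is 203.
Interpolate: 203 + 0.1·(203 − 203) = 203 + 0.1·0 = 203.

203.00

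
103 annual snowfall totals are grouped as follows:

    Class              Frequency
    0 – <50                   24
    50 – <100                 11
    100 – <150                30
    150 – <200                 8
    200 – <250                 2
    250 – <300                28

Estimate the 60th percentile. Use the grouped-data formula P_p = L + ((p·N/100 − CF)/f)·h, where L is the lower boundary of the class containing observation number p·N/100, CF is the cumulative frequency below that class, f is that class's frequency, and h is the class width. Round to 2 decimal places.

N = 103; target position k = 60/100 · 103 = 61.8.
Cumulative frequencies: 24, 35, 65, 73, 75, 103.
Observation 61.8 falls in the class 100 – <150.
L = 100, CF = 35, f = 30, h = 50.
P60 = 100 + ((61.8 − 35)/30)·50 = 100 + 44.6667 = 144.667.

144.67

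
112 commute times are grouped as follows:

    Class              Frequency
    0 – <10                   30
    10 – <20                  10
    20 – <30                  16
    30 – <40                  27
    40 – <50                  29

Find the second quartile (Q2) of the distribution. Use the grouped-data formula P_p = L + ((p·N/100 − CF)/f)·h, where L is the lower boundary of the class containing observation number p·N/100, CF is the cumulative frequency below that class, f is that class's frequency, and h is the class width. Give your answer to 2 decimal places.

N = 112; target position k = 50/100 · 112 = 56.
Cumulative frequencies: 30, 40, 56, 83, 112.
Observation 56 falls in the class 20 – <30.
L = 20, CF = 40, f = 16, h = 10.
P50 = 20 + ((56 − 40)/16)·10 = 20 + 10 = 30.

30.00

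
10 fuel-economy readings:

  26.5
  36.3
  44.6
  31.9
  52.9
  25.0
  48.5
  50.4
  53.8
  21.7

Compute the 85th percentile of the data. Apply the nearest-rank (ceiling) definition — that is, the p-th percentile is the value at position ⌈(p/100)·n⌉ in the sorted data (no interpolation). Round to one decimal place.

Sorted: 21.7, 25.0, 26.5, 31.9, 36.3, 44.6, 48.5, 50.4, 52.9, 53.8.
n = 10.
Position = ⌈85/100 · 10⌉ = ⌈8.5⌉ = 9.
The value at rank 9 is 52.9.

52.9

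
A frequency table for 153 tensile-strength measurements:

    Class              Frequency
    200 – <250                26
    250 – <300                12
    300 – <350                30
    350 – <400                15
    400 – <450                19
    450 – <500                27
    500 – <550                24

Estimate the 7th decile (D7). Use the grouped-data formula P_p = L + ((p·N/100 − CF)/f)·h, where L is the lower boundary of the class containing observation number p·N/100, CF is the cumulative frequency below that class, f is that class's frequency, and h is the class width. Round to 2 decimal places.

459.44

N = 153; target position k = 70/100 · 153 = 107.1.
Cumulative frequencies: 26, 38, 68, 83, 102, 129, 153.
Observation 107.1 falls in the class 450 – <500.
L = 450, CF = 102, f = 27, h = 50.
P70 = 450 + ((107.1 − 102)/27)·50 = 450 + 9.44444 = 459.444.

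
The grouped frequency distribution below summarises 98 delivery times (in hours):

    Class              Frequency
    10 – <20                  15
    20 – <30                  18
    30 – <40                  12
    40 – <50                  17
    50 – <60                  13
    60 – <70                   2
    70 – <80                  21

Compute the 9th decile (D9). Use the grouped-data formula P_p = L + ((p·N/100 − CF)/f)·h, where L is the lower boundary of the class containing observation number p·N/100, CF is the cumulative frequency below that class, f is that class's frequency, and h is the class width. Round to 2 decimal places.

75.33

N = 98; target position k = 90/100 · 98 = 88.2.
Cumulative frequencies: 15, 33, 45, 62, 75, 77, 98.
Observation 88.2 falls in the class 70 – <80.
L = 70, CF = 77, f = 21, h = 10.
P90 = 70 + ((88.2 − 77)/21)·10 = 70 + 5.33333 = 75.3333.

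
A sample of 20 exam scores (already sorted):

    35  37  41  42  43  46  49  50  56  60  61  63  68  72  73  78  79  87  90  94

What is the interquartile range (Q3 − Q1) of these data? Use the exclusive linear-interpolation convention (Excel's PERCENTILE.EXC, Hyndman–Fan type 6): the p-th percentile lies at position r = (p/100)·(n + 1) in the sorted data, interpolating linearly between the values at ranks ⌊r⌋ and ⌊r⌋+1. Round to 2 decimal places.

n = 20.
P25: r = 5.25; ranks 5–6 are 43, 46; interpolating gives 43.75.
P75: r = 15.75; ranks 15–16 are 73, 78; interpolating gives 76.75.
Difference: 76.75 − 43.75 = 33.

33.00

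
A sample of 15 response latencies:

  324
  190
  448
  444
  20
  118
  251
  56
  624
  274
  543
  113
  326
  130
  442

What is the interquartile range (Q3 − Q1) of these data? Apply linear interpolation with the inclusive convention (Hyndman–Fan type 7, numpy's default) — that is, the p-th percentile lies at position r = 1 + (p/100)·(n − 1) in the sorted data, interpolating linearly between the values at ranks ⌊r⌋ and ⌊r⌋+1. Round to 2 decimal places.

319.00

Sorted: 20, 56, 113, 118, 130, 190, 251, 274, 324, 326, 442, 444, 448, 543, 624.
n = 15.
P25: r = 4.5; ranks 4–5 are 118, 130; interpolating gives 124.
P75: r = 11.5; ranks 11–12 are 442, 444; interpolating gives 443.
Difference: 443 − 124 = 319.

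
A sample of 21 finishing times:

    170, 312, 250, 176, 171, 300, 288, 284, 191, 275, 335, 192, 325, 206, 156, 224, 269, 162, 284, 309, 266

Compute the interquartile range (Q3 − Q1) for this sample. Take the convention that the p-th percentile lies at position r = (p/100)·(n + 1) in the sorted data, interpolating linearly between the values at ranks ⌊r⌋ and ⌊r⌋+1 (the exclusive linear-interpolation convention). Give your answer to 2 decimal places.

110.50

Sorted: 156, 162, 170, 171, 176, 191, 192, 206, 224, 250, 266, 269, 275, 284, 284, 288, 300, 309, 312, 325, 335.
n = 21.
P25: r = 5.5; ranks 5–6 are 176, 191; interpolating gives 183.5.
P75: r = 16.5; ranks 16–17 are 288, 300; interpolating gives 294.
Difference: 294 − 183.5 = 110.5.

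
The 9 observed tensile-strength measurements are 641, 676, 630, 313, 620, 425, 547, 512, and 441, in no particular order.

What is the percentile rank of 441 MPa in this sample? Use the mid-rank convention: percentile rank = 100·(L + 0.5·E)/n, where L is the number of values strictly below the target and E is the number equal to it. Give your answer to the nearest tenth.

Sorted: 313, 425, 441, 512, 547, 620, 630, 641, 676.
Count below 441: L = 2; count equal: E = 1; n = 9.
Percentile rank = 100·(2 + 0.5·1)/9 = 100·2.5/9 = 27.78.

27.8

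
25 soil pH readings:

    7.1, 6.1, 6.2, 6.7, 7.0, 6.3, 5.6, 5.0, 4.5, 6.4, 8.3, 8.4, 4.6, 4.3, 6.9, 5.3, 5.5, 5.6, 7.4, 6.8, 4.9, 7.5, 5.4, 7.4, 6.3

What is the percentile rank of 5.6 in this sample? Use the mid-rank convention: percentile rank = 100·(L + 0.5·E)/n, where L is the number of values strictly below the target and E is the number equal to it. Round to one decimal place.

Sorted: 4.3, 4.5, 4.6, 4.9, 5.0, 5.3, 5.4, 5.5, 5.6, 5.6, 6.1, 6.2, 6.3, 6.3, 6.4, 6.7, 6.8, 6.9, 7.0, 7.1, 7.4, 7.4, 7.5, 8.3, 8.4.
Count below 5.6: L = 8; count equal: E = 2; n = 25.
Percentile rank = 100·(8 + 0.5·2)/25 = 100·9/25 = 36.

36.0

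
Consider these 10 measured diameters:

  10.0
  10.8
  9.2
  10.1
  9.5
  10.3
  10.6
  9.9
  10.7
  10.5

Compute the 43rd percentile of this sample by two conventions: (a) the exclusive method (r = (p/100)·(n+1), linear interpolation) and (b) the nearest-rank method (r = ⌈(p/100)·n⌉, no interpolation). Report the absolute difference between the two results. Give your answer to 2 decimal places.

Sorted: 9.2, 9.5, 9.9, 10.0, 10.1, 10.3, 10.5, 10.6, 10.7, 10.8.
n = 10.
(a) r = 4.73; between ranks 4 (10.0) and 5 (10.1): 10.073.
(b) the nearest-rank method: rank 5 → 10.1.
|10.073 − 10.1| = 0.027.

0.03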